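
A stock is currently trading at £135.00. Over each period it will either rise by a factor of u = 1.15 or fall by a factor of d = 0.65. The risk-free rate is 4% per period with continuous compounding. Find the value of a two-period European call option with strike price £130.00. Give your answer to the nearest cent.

£27.37

Risk-neutral probability p = (e^0.04 − 0.65)/(1.15 − 0.65) = 0.3908/0.5000 = 0.7816
Terminal stock prices: S_uu = 178.5, S_ud = 100.9, S_dd = 57.04
Terminal payoffs (S − K): max(48.54, 0) = 48.54, max(-29.09, 0) = 0, max(-72.96, 0) = 0
Node u (S = 155.2): V_u = e^(−0.04)·[0.7816·48.5375 + 0.2184·0.0000] = 36.4504
Node d (S = 87.75): V_d = e^(−0.04)·[0.7816·0.0000 + 0.2184·0.0000] = 0.0000
Node 0 (S = 135): V_0 = e^(−0.04)·[0.7816·36.4504 + 0.2184·0.0000] = 27.3733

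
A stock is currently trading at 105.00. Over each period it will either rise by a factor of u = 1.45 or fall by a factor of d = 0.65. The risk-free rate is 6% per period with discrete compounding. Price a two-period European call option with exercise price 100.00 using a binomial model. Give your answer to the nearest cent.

28.23

Risk-neutral probability p = (1 + 0.06 − 0.65)/(1.45 − 0.65) = 0.4100/0.8000 = 0.5125
Terminal stock prices: S_uu = 220.8, S_ud = 98.96, S_dd = 44.36
Terminal payoffs (S − K): max(120.8, 0) = 120.8, max(-1.037, 0) = 0, max(-55.64, 0) = 0
Node u (S = 152.2): V_u = 1/1.06·[0.5125·120.7625 + 0.4875·0.0000] = 58.3875
Node d (S = 68.25): V_d = 1/1.06·[0.5125·0.0000 + 0.4875·0.0000] = 0.0000
Node 0 (S = 105): V_0 = 1/1.06·[0.5125·58.3875 + 0.4875·0.0000] = 28.2298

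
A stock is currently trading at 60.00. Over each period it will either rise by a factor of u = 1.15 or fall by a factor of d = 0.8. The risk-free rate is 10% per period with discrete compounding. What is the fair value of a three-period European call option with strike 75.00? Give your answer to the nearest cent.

7.69

Risk-neutral probability p = (1 + 0.1 − 0.8)/(1.15 − 0.8) = 0.3000/0.3500 = 0.8571
Terminal stock prices: S_uuu = 91.25, S_uud = 63.48, S_udd = 44.16, S_ddd = 30.72
Terminal payoffs (S − K): max(16.25, 0) = 16.25, max(-11.52, 0) = 0, max(-30.84, 0) = 0, max(-44.28, 0) = 0
Node uu (S = 79.35): V_uu = 1/1.1·[0.8571·16.2525 + 0.1429·0.0000] = 12.6643
Node ud (S = 55.2): V_ud = 1/1.1·[0.8571·0.0000 + 0.1429·0.0000] = 0.0000
Node dd (S = 38.4): V_dd = 1/1.1·[0.8571·0.0000 + 0.1429·0.0000] = 0.0000
Node u (S = 69): V_u = 1/1.1·[0.8571·12.6643 + 0.1429·0.0000] = 9.8683
Node d (S = 48): V_d = 1/1.1·[0.8571·0.0000 + 0.1429·0.0000] = 0.0000
Node 0 (S = 60): V_0 = 1/1.1·[0.8571·9.8683 + 0.1429·0.0000] = 7.6896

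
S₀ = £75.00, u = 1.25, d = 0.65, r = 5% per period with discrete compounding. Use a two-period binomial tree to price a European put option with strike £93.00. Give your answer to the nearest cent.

£19.10

Risk-neutral probability p = (1 + 0.05 − 0.65)/(1.25 − 0.65) = 0.4000/0.6000 = 0.6667
Terminal stock prices: S_uu = 117.2, S_ud = 60.94, S_dd = 31.69
Terminal payoffs (K − S): max(-24.19, 0) = 0, max(32.06, 0) = 32.06, max(61.31, 0) = 61.31
Node u (S = 93.75): V_u = 1/1.05·[0.6667·0.0000 + 0.3333·32.0625] = 10.1786
Node d (S = 48.75): V_d = 1/1.05·[0.6667·32.0625 + 0.3333·61.3125] = 39.8214
Node 0 (S = 75): V_0 = 1/1.05·[0.6667·10.1786 + 0.3333·39.8214] = 19.1043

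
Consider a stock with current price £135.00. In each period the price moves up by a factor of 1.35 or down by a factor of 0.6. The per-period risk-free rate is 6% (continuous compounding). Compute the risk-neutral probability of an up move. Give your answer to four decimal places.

Risk-neutral probability p = (e^0.06 − 0.6)/(1.35 − 0.6) = 0.4618/0.7500 = 0.6158

p = 0.6158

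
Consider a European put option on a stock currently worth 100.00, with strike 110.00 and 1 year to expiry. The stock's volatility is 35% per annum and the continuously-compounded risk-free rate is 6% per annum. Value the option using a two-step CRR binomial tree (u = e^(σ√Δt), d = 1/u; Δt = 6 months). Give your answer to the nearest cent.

16.29

CRR parameters: u = e^(σ√Δt) = e^(0.35·√0.5) = 1.2808, d = 1/u = 0.7808
Per-period rate: rΔt = 0.06·0.5 = 0.03, so R = e^0.03 = 1.0305
Risk-neutral probability p = (e^0.03 − 0.7808)/(1.2808 − 0.7808) = 0.2497/0.5000 = 0.4993
Terminal stock prices: S_uu = 164, S_ud = 100, S_dd = 60.96
Terminal payoffs (K − S): max(-54.05, 0) = 0, max(10, 0) = 10, max(49.04, 0) = 49.04
Node u (S = 128.1): V_u = e^(−0.03)·[0.4993·0.0000 + 0.5007·10.0000] = 4.8586
Node d (S = 78.08): V_d = e^(−0.03)·[0.4993·10.0000 + 0.5007·49.0414] = 28.6730
Node 0 (S = 100): V_0 = e^(−0.03)·[0.4993·4.8586 + 0.5007·28.6730] = 16.2854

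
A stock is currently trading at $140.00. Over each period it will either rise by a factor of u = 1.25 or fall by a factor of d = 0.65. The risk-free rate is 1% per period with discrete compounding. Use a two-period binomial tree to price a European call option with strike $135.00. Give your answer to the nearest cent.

Risk-neutral probability p = (1 + 0.01 − 0.65)/(1.25 − 0.65) = 0.3600/0.6000 = 0.6000
Terminal stock prices: S_uu = 218.8, S_ud = 113.8, S_dd = 59.15
Terminal payoffs (S − K): max(83.75, 0) = 83.75, max(-21.25, 0) = 0, max(-75.85, 0) = 0
Node u (S = 175): V_u = 1/1.01·[0.6000·83.7500 + 0.4000·0.0000] = 49.7525
Node d (S = 91): V_d = 1/1.01·[0.6000·0.0000 + 0.4000·0.0000] = 0.0000
Node 0 (S = 140): V_0 = 1/1.01·[0.6000·49.7525 + 0.4000·0.0000] = 29.5559

$29.56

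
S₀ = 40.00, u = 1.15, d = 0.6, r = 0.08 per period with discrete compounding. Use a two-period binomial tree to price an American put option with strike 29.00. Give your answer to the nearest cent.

0.72

Risk-neutral probability p = (1 + 0.08 − 0.6)/(1.15 − 0.6) = 0.4800/0.5500 = 0.8727
Terminal stock prices: S_uu = 52.9, S_ud = 27.6, S_dd = 14.4
Terminal payoffs (K − S): max(-23.9, 0) = 0, max(1.4, 0) = 1.4, max(14.6, 0) = 14.6
Node u (S = 46): continuation = 1/1.08·[0.8727·0.0000 + 0.1273·1.4000] = 0.1650; exercise value = 0.0000 ≤ continuation, so V_u = 0.1650
Node d (S = 24): continuation = 1/1.08·[0.8727·1.4000 + 0.1273·14.6000] = 2.8519; exercise value = 5.0000 > continuation, so V_d = 5.0000 (exercise)
Node 0 (S = 40): continuation = 1/1.08·[0.8727·0.1650 + 0.1273·5.0000] = 0.7225; exercise value = 0.0000 ≤ continuation, so V_0 = 0.7225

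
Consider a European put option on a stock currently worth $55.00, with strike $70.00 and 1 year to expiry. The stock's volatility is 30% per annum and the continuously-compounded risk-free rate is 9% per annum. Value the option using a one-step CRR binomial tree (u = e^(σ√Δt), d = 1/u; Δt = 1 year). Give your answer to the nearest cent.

CRR parameters: u = e^(σ√Δt) = e^(0.3·√1) = 1.3499, d = 1/u = 0.7408
Per-period rate: rΔt = 0.09·1 = 0.09, so R = e^0.09 = 1.0942
Risk-neutral probability p = (e^0.09 − 0.7408)/(1.3499 − 0.7408) = 0.3534/0.6090 = 0.5802
Terminal stock prices: S_u = 74.24, S_d = 40.75
Terminal payoffs (K − S): max(-4.242, 0) = 0, max(29.25, 0) = 29.25
Node 0 (S = 55): V_0 = e^(−0.09)·[0.5802·0.0000 + 0.4198·29.2550] = 11.2246

$11.22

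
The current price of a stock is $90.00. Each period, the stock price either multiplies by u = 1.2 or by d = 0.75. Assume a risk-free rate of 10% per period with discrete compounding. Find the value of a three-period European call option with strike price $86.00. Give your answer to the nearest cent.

$27.97

Risk-neutral probability p = (1 + 0.1 − 0.75)/(1.2 − 0.75) = 0.3500/0.4500 = 0.7778
Terminal stock prices: S_uuu = 155.5, S_uud = 97.2, S_udd = 60.75, S_ddd = 37.97
Terminal payoffs (S − K): max(69.52, 0) = 69.52, max(11.2, 0) = 11.2, max(-25.25, 0) = 0, max(-48.03, 0) = 0
Node uu (S = 129.6): V_uu = 1/1.1·[0.7778·69.5200 + 0.2222·11.2000] = 51.4182
Node ud (S = 81): V_ud = 1/1.1·[0.7778·11.2000 + 0.2222·0.0000] = 7.9192
Node dd (S = 50.62): V_dd = 1/1.1·[0.7778·0.0000 + 0.2222·0.0000] = 0.0000
Node u (S = 108): V_u = 1/1.1·[0.7778·51.4182 + 0.2222·7.9192] = 37.9561
Node d (S = 67.5): V_d = 1/1.1·[0.7778·7.9192 + 0.2222·0.0000] = 5.5994
Node 0 (S = 90): V_0 = 1/1.1·[0.7778·37.9561 + 0.2222·5.5994] = 27.9689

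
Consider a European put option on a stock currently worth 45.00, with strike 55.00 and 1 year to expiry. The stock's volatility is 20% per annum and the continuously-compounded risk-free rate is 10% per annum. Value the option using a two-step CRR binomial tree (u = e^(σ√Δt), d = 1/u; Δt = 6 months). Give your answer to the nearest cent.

CRR parameters: u = e^(σ√Δt) = e^(0.2·√0.5) = 1.1519, d = 1/u = 0.8681
Per-period rate: rΔt = 0.1·0.5 = 0.05, so R = e^0.05 = 1.0513
Risk-neutral probability p = (e^0.05 − 0.8681)/(1.1519 − 0.8681) = 0.1831/0.2838 = 0.6454
Terminal stock prices: S_uu = 59.71, S_ud = 45, S_dd = 33.91
Terminal payoffs (K − S): max(-4.71, 0) = 0, max(10, 0) = 10, max(21.09, 0) = 21.09
Node u (S = 51.84): V_u = e^(−0.05)·[0.6454·0.0000 + 0.3546·10.0000] = 3.3733
Node d (S = 39.07): V_d = e^(−0.05)·[0.6454·10.0000 + 0.3546·21.0863] = 13.2521
Node 0 (S = 45): V_0 = e^(−0.05)·[0.6454·3.3733 + 0.3546·13.2521] = 6.5412

6.54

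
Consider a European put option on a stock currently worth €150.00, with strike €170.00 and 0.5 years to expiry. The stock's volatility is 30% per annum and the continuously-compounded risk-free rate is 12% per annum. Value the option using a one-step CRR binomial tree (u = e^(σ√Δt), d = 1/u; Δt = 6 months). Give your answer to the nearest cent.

€18.71

CRR parameters: u = e^(σ√Δt) = e^(0.3·√0.5) = 1.2363, d = 1/u = 0.8089
Per-period rate: rΔt = 0.12·0.5 = 0.06, so R = e^0.06 = 1.0618
Risk-neutral probability p = (e^0.06 − 0.8089)/(1.2363 − 0.8089) = 0.2530/0.4275 = 0.5918
Terminal stock prices: S_u = 185.4, S_d = 121.3
Terminal payoffs (K − S): max(-15.45, 0) = 0, max(48.67, 0) = 48.67
Node 0 (S = 150): V_0 = e^(−0.06)·[0.5918·0.0000 + 0.4082·48.6713] = 18.7094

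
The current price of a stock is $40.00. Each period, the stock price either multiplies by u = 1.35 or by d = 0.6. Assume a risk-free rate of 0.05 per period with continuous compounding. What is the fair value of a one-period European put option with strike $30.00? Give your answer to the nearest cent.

Risk-neutral probability p = (e^0.05 − 0.6)/(1.35 − 0.6) = 0.4513/0.7500 = 0.6017
Terminal stock prices: S_u = 54, S_d = 24
Terminal payoffs (K − S): max(-24, 0) = 0, max(6, 0) = 6
Node 0 (S = 40): V_0 = e^(−0.05)·[0.6017·0.0000 + 0.3983·6.0000] = 2.2733

$2.27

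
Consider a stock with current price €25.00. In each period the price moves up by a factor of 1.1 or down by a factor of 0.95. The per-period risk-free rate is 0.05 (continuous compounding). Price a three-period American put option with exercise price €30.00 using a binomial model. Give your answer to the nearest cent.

Risk-neutral probability p = (e^0.05 − 0.95)/(1.1 − 0.95) = 0.1013/0.1500 = 0.6751
Terminal stock prices: S_uuu = 33.28, S_uud = 28.74, S_udd = 24.82, S_ddd = 21.43
Terminal payoffs (K − S): max(-3.275, 0) = 0, max(1.262, 0) = 1.262, max(5.181, 0) = 5.181, max(8.566, 0) = 8.566
Node uu (S = 30.25): continuation = e^(−0.05)·[0.6751·0.0000 + 0.3249·1.2625] = 0.3901; exercise value = 0.0000 ≤ continuation, so V_uu = 0.3901
Node ud (S = 26.13): continuation = e^(−0.05)·[0.6751·1.2625 + 0.3249·5.1812] = 2.4119; exercise value = 3.8750 > continuation, so V_ud = 3.8750 (exercise)
Node dd (S = 22.56): continuation = e^(−0.05)·[0.6751·5.1812 + 0.3249·8.5656] = 5.9744; exercise value = 7.4375 > continuation, so V_dd = 7.4375 (exercise)
Node u (S = 27.5): continuation = e^(−0.05)·[0.6751·0.3901 + 0.3249·3.8750] = 1.4480; exercise value = 2.5000 > continuation, so V_u = 2.5000 (exercise)
Node d (S = 23.75): continuation = e^(−0.05)·[0.6751·3.8750 + 0.3249·7.4375] = 4.7869; exercise value = 6.2500 > continuation, so V_d = 6.2500 (exercise)
Node 0 (S = 25): continuation = e^(−0.05)·[0.6751·2.5000 + 0.3249·6.2500] = 3.5369; exercise value = 5.0000 > continuation, so V_0 = 5.0000 (exercise)

€5.00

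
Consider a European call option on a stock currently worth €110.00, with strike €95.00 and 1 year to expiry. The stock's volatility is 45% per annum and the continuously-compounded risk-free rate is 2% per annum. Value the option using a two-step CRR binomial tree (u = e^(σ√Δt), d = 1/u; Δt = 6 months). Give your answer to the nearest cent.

CRR parameters: u = e^(σ√Δt) = e^(0.45·√0.5) = 1.3746, d = 1/u = 0.7275
Per-period rate: rΔt = 0.02·0.5 = 0.01, so R = e^0.01 = 1.0101
Risk-neutral probability p = (e^0.01 − 0.7275)/(1.3746 − 0.7275) = 0.2826/0.6472 = 0.4366
Terminal stock prices: S_uu = 207.9, S_ud = 110, S_dd = 58.21
Terminal payoffs (S − K): max(112.9, 0) = 112.9, max(15, 0) = 15, max(-36.79, 0) = 0
Node u (S = 151.2): V_u = e^(−0.01)·[0.4366·112.8624 + 0.5634·15.0000] = 57.1566
Node d (S = 80.02): V_d = e^(−0.01)·[0.4366·15.0000 + 0.5634·0.0000] = 6.4845
Node 0 (S = 110): V_0 = e^(−0.01)·[0.4366·57.1566 + 0.5634·6.4845] = 28.3255

€28.33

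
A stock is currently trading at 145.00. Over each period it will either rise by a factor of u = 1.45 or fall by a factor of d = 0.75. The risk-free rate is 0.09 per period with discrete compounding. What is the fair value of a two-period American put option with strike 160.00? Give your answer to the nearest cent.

Risk-neutral probability p = (1 + 0.09 − 0.75)/(1.45 − 0.75) = 0.3400/0.7000 = 0.4857
Terminal stock prices: S_uu = 304.9, S_ud = 157.7, S_dd = 81.56
Terminal payoffs (K − S): max(-144.9, 0) = 0, max(2.312, 0) = 2.312, max(78.44, 0) = 78.44
Node u (S = 210.2): continuation = 1/1.09·[0.4857·0.0000 + 0.5143·2.3125] = 1.0911; exercise value = 0.0000 ≤ continuation, so V_u = 1.0911
Node d (S = 108.8): continuation = 1/1.09·[0.4857·2.3125 + 0.5143·78.4375] = 38.0390; exercise value = 51.2500 > continuation, so V_d = 51.2500 (exercise)
Node 0 (S = 145): continuation = 1/1.09·[0.4857·1.0911 + 0.5143·51.2500] = 24.6671; exercise value = 15.0000 ≤ continuation, so V_0 = 24.6671

24.67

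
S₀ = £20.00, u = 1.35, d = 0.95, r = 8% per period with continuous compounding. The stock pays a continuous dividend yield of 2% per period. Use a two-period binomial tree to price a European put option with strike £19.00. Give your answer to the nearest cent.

Per-period risk-free factor R = e^0.08 = 1.0833; dividend-adjusted growth = e^(0.08−0.02) = 1.0618.
Risk-neutral probability p = (1.0618 − 0.95)/(1.35 − 0.95) = 0.1118/0.4000 = 0.2796
Terminal stock prices: S_uu = 36.45, S_ud = 25.65, S_dd = 18.05
Terminal payoffs (K − S): max(-17.45, 0) = 0, max(-6.65, 0) = 0, max(0.95, 0) = 0.95
Node u (S = 27): V_u = e^(−0.08)·[0.2796·0.0000 + 0.7204·0.0000] = 0.0000
Node d (S = 19): V_d = e^(−0.08)·[0.2796·0.0000 + 0.7204·0.9500] = 0.6318
Node 0 (S = 20): V_0 = e^(−0.08)·[0.2796·0.0000 + 0.7204·0.6318] = 0.4201

£0.42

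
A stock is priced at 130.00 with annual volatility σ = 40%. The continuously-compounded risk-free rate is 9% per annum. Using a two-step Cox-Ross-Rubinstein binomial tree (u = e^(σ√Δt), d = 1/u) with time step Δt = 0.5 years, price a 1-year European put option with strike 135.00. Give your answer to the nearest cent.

CRR parameters: u = e^(σ√Δt) = e^(0.4·√0.5) = 1.3269, d = 1/u = 0.7536
Per-period rate: rΔt = 0.09·0.5 = 0.045, so R = e^0.045 = 1.0460
Risk-neutral probability p = (e^0.045 − 0.7536)/(1.3269 − 0.7536) = 0.2924/0.5733 = 0.5100
Terminal stock prices: S_uu = 228.9, S_ud = 130, S_dd = 73.84
Terminal payoffs (K − S): max(-93.89, 0) = 0, max(5, 0) = 5, max(61.16, 0) = 61.16
Node u (S = 172.5): V_u = e^(−0.045)·[0.5100·0.0000 + 0.4900·5.0000] = 2.3420
Node d (S = 97.97): V_d = e^(−0.045)·[0.5100·5.0000 + 0.4900·61.1638] = 31.0867
Node 0 (S = 130): V_0 = e^(−0.045)·[0.5100·2.3420 + 0.4900·31.0867] = 15.7027

15.70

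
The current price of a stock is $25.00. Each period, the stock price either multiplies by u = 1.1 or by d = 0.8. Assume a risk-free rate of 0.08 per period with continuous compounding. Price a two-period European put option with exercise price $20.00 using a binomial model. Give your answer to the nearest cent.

Risk-neutral probability p = (e^0.08 − 0.8)/(1.1 − 0.8) = 0.2833/0.3000 = 0.9443
Terminal stock prices: S_uu = 30.25, S_ud = 22, S_dd = 16
Terminal payoffs (K − S): max(-10.25, 0) = 0, max(-2, 0) = 0, max(4, 0) = 4
Node u (S = 27.5): V_u = e^(−0.08)·[0.9443·0.0000 + 0.0557·0.0000] = 0.0000
Node d (S = 20): V_d = e^(−0.08)·[0.9443·0.0000 + 0.0557·4.0000] = 0.2057
Node 0 (S = 25): V_0 = e^(−0.08)·[0.9443·0.0000 + 0.0557·0.2057] = 0.0106

$0.01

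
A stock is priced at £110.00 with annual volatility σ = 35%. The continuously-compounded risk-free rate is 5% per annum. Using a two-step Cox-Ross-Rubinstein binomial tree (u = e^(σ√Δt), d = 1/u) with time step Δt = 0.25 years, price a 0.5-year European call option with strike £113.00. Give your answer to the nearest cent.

CRR parameters: u = e^(σ√Δt) = e^(0.35·√0.25) = 1.1912, d = 1/u = 0.8395
Per-period rate: rΔt = 0.05·0.25 = 0.0125, so R = e^0.0125 = 1.0126
Risk-neutral probability p = (e^0.0125 − 0.8395)/(1.1912 − 0.8395) = 0.1731/0.3518 = 0.4921
Terminal stock prices: S_uu = 156.1, S_ud = 110, S_dd = 77.52
Terminal payoffs (S − K): max(43.1, 0) = 43.1, max(-3, 0) = 0, max(-35.48, 0) = 0
Node u (S = 131): V_u = e^(−0.0125)·[0.4921·43.0974 + 0.5079·0.0000] = 20.9455
Node d (S = 92.34): V_d = e^(−0.0125)·[0.4921·0.0000 + 0.5079·0.0000] = 0.0000
Node 0 (S = 110): V_0 = e^(−0.0125)·[0.4921·20.9455 + 0.5079·0.0000] = 10.1796

£10.18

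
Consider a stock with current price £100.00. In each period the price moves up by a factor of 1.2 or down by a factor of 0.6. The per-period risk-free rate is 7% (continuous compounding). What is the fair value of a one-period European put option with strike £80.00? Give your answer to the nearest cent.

£3.96

Risk-neutral probability p = (e^0.07 − 0.6)/(1.2 − 0.6) = 0.4725/0.6000 = 0.7875
Terminal stock prices: S_u = 120, S_d = 60
Terminal payoffs (K − S): max(-40, 0) = 0, max(20, 0) = 20
Node 0 (S = 100): V_0 = e^(−0.07)·[0.7875·0.0000 + 0.2125·20.0000] = 3.9624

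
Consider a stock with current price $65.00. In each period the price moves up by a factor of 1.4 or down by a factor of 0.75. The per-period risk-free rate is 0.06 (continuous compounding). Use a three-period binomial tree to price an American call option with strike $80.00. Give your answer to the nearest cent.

Risk-neutral probability p = (e^0.06 − 0.75)/(1.4 − 0.75) = 0.3118/0.6500 = 0.4797
Terminal stock prices: S_uuu = 178.4, S_uud = 95.55, S_udd = 51.19, S_ddd = 27.42
Terminal payoffs (S − K): max(98.36, 0) = 98.36, max(15.55, 0) = 15.55, max(-28.81, 0) = 0, max(-52.58, 0) = 0
Node uu (S = 127.4): continuation = e^(−0.06)·[0.4797·98.3600 + 0.5203·15.5500] = 52.0588; exercise value = 47.4000 ≤ continuation, so V_uu = 52.0588
Node ud (S = 68.25): continuation = e^(−0.06)·[0.4797·15.5500 + 0.5203·0.0000] = 7.0256; exercise value = 0.0000 ≤ continuation, so V_ud = 7.0256
Node dd (S = 36.56): continuation = e^(−0.06)·[0.4797·0.0000 + 0.5203·0.0000] = 0.0000; exercise value = 0.0000 ≤ continuation, so V_dd = 0.0000
Node u (S = 91): continuation = e^(−0.06)·[0.4797·52.0588 + 0.5203·7.0256] = 26.9630; exercise value = 11.0000 ≤ continuation, so V_u = 26.9630
Node d (S = 48.75): continuation = e^(−0.06)·[0.4797·7.0256 + 0.5203·0.0000] = 3.1743; exercise value = 0.0000 ≤ continuation, so V_d = 3.1743
Node 0 (S = 65): continuation = e^(−0.06)·[0.4797·26.9630 + 0.5203·3.1743] = 13.7374; exercise value = 0.0000 ≤ continuation, so V_0 = 13.7374

$13.74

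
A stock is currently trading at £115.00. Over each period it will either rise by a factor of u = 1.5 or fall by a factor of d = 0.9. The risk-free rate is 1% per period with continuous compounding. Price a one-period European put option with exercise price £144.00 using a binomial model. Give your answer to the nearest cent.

Risk-neutral probability p = (e^0.01 − 0.9)/(1.5 − 0.9) = 0.1101/0.6000 = 0.1834
Terminal stock prices: S_u = 172.5, S_d = 103.5
Terminal payoffs (K − S): max(-28.5, 0) = 0, max(40.5, 0) = 40.5
Node 0 (S = 115): V_0 = e^(−0.01)·[0.1834·0.0000 + 0.8166·40.5000] = 32.7425

£32.74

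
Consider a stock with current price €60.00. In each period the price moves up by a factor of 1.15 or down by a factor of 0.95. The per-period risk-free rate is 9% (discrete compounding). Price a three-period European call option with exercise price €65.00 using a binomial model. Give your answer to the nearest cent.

Risk-neutral probability p = (1 + 0.09 − 0.95)/(1.15 − 0.95) = 0.1400/0.2000 = 0.7000
Terminal stock prices: S_uuu = 91.25, S_uud = 75.38, S_udd = 62.27, S_ddd = 51.44
Terminal payoffs (S − K): max(26.25, 0) = 26.25, max(10.38, 0) = 10.38, max(-2.727, 0) = 0, max(-13.56, 0) = 0
Node uu (S = 79.35): V_uu = 1/1.09·[0.7000·26.2525 + 0.3000·10.3825] = 19.7170
Node ud (S = 65.55): V_ud = 1/1.09·[0.7000·10.3825 + 0.3000·0.0000] = 6.6677
Node dd (S = 54.15): V_dd = 1/1.09·[0.7000·0.0000 + 0.3000·0.0000] = 0.0000
Node u (S = 69): V_u = 1/1.09·[0.7000·19.7170 + 0.3000·6.6677] = 14.4974
Node d (S = 57): V_d = 1/1.09·[0.7000·6.6677 + 0.3000·0.0000] = 4.2820
Node 0 (S = 60): V_0 = 1/1.09·[0.7000·14.4974 + 0.3000·4.2820] = 10.4888

€10.49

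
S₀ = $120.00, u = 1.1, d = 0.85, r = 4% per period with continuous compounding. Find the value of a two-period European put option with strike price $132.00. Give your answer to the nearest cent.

Risk-neutral probability p = (e^0.04 − 0.85)/(1.1 − 0.85) = 0.1908/0.2500 = 0.7632
Terminal stock prices: S_uu = 145.2, S_ud = 112.2, S_dd = 86.7
Terminal payoffs (K − S): max(-13.2, 0) = 0, max(19.8, 0) = 19.8, max(45.3, 0) = 45.3
Node u (S = 132): V_u = e^(−0.04)·[0.7632·0.0000 + 0.2368·19.8000] = 4.5040
Node d (S = 102): V_d = e^(−0.04)·[0.7632·19.8000 + 0.2368·45.3000] = 24.8242
Node 0 (S = 120): V_0 = e^(−0.04)·[0.7632·4.5040 + 0.2368·24.8242] = 8.9497

$8.95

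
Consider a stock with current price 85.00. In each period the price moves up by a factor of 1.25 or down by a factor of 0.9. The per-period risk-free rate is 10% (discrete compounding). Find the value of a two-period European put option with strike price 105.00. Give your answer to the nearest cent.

9.28

Risk-neutral probability p = (1 + 0.1 − 0.9)/(1.25 − 0.9) = 0.2000/0.3500 = 0.5714
Terminal stock prices: S_uu = 132.8, S_ud = 95.62, S_dd = 68.85
Terminal payoffs (K − S): max(-27.81, 0) = 0, max(9.375, 0) = 9.375, max(36.15, 0) = 36.15
Node u (S = 106.2): V_u = 1/1.1·[0.5714·0.0000 + 0.4286·9.3750] = 3.6526
Node d (S = 76.5): V_d = 1/1.1·[0.5714·9.3750 + 0.4286·36.1500] = 18.9545
Node 0 (S = 85): V_0 = 1/1.1·[0.5714·3.6526 + 0.4286·18.9545] = 9.2823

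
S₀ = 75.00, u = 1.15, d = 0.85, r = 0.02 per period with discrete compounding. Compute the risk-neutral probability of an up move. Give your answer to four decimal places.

p = 0.5667

Risk-neutral probability p = (1 + 0.02 − 0.85)/(1.15 − 0.85) = 0.1700/0.3000 = 0.5667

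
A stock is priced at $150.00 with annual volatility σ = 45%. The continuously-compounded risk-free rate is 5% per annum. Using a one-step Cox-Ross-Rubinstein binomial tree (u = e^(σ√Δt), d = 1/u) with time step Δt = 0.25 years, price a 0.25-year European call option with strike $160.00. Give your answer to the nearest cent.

$12.97

CRR parameters: u = e^(σ√Δt) = e^(0.45·√0.25) = 1.2523, d = 1/u = 0.7985
Per-period rate: rΔt = 0.05·0.25 = 0.0125, so R = e^0.0125 = 1.0126
Risk-neutral probability p = (e^0.0125 − 0.7985)/(1.2523 − 0.7985) = 0.2141/0.4538 = 0.4717
Terminal stock prices: S_u = 187.8, S_d = 119.8
Terminal payoffs (S − K): max(27.85, 0) = 27.85, max(-40.22, 0) = 0
Node 0 (S = 150): V_0 = e^(−0.0125)·[0.4717·27.8484 + 0.5283·0.0000] = 12.9730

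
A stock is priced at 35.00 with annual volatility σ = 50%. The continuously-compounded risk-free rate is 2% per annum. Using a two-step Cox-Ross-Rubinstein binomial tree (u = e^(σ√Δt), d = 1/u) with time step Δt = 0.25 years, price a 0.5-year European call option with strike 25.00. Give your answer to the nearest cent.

11.39

CRR parameters: u = e^(σ√Δt) = e^(0.5·√0.25) = 1.2840, d = 1/u = 0.7788
Per-period rate: rΔt = 0.02·0.25 = 0.005, so R = e^0.005 = 1.0050
Risk-neutral probability p = (e^0.005 − 0.7788)/(1.2840 − 0.7788) = 0.2262/0.5052 = 0.4477
Terminal stock prices: S_uu = 57.71, S_ud = 35, S_dd = 21.23
Terminal payoffs (S − K): max(32.71, 0) = 32.71, max(10, 0) = 10, max(-3.771, 0) = 0
Node u (S = 44.94): V_u = e^(−0.005)·[0.4477·32.7052 + 0.5523·10.0000] = 20.0656
Node d (S = 27.26): V_d = e^(−0.005)·[0.4477·10.0000 + 0.5523·0.0000] = 4.4551
Node 0 (S = 35): V_0 = e^(−0.005)·[0.4477·20.0656 + 0.5523·4.4551] = 11.3875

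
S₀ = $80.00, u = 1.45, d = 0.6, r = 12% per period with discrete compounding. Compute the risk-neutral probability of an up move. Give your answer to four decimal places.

Risk-neutral probability p = (1 + 0.12 − 0.6)/(1.45 − 0.6) = 0.5200/0.8500 = 0.6118

p = 0.6118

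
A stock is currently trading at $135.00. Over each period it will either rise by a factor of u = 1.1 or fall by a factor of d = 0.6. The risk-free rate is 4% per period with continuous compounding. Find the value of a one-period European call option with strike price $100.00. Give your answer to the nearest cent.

$41.08

Risk-neutral probability p = (e^0.04 − 0.6)/(1.1 − 0.6) = 0.4408/0.5000 = 0.8816
Terminal stock prices: S_u = 148.5, S_d = 81
Terminal payoffs (S − K): max(48.5, 0) = 48.5, max(-19, 0) = 0
Node 0 (S = 135): V_0 = e^(−0.04)·[0.8816·48.5000 + 0.1184·0.0000] = 41.0821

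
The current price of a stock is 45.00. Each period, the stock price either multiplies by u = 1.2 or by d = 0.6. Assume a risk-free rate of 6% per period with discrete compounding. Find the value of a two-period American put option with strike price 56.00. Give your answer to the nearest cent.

Risk-neutral probability p = (1 + 0.06 − 0.6)/(1.2 − 0.6) = 0.4600/0.6000 = 0.7667
Terminal stock prices: S_uu = 64.8, S_ud = 32.4, S_dd = 16.2
Terminal payoffs (K − S): max(-8.8, 0) = 0, max(23.6, 0) = 23.6, max(39.8, 0) = 39.8
Node u (S = 54): continuation = 1/1.06·[0.7667·0.0000 + 0.2333·23.6000] = 5.1950; exercise value = 2.0000 ≤ continuation, so V_u = 5.1950
Node d (S = 27): continuation = 1/1.06·[0.7667·23.6000 + 0.2333·39.8000] = 25.8302; exercise value = 29.0000 > continuation, so V_d = 29.0000 (exercise)
Node 0 (S = 45): continuation = 1/1.06·[0.7667·5.1950 + 0.2333·29.0000] = 10.1410; exercise value = 11.0000 > continuation, so V_0 = 11.0000 (exercise)

11.00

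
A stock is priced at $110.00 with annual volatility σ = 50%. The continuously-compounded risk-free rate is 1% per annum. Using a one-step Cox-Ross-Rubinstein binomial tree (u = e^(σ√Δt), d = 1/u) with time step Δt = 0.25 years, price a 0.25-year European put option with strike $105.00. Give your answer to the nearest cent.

$10.75

CRR parameters: u = e^(σ√Δt) = e^(0.5·√0.25) = 1.2840, d = 1/u = 0.7788
Per-period rate: rΔt = 0.01·0.25 = 0.0025, so R = e^0.0025 = 1.0025
Risk-neutral probability p = (e^0.0025 − 0.7788)/(1.2840 − 0.7788) = 0.2237/0.5052 = 0.4428
Terminal stock prices: S_u = 141.2, S_d = 85.67
Terminal payoffs (K − S): max(-36.24, 0) = 0, max(19.33, 0) = 19.33
Node 0 (S = 110): V_0 = e^(−0.0025)·[0.4428·0.0000 + 0.5572·19.3319] = 10.7453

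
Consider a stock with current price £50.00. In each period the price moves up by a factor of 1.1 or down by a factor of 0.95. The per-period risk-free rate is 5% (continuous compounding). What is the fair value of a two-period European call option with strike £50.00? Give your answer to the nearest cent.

£5.22

Risk-neutral probability p = (e^0.05 − 0.95)/(1.1 − 0.95) = 0.1013/0.1500 = 0.6751
Terminal stock prices: S_uu = 60.5, S_ud = 52.25, S_dd = 45.12
Terminal payoffs (S − K): max(10.5, 0) = 10.5, max(2.25, 0) = 2.25, max(-4.875, 0) = 0
Node u (S = 55): V_u = e^(−0.05)·[0.6751·10.5000 + 0.3249·2.2500] = 7.4385
Node d (S = 47.5): V_d = e^(−0.05)·[0.6751·2.2500 + 0.3249·0.0000] = 1.4450
Node 0 (S = 50): V_0 = e^(−0.05)·[0.6751·7.4385 + 0.3249·1.4450] = 5.2236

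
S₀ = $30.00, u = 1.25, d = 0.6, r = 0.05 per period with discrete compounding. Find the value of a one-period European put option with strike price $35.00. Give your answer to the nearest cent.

Risk-neutral probability p = (1 + 0.05 − 0.6)/(1.25 − 0.6) = 0.4500/0.6500 = 0.6923
Terminal stock prices: S_u = 37.5, S_d = 18
Terminal payoffs (K − S): max(-2.5, 0) = 0, max(17, 0) = 17
Node 0 (S = 30): V_0 = 1/1.05·[0.6923·0.0000 + 0.3077·17.0000] = 4.9817

$4.98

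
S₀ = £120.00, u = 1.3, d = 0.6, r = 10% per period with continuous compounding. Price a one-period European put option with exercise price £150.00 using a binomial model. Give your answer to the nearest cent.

£19.64

Risk-neutral probability p = (e^0.1 − 0.6)/(1.3 − 0.6) = 0.5052/0.7000 = 0.7217
Terminal stock prices: S_u = 156, S_d = 72
Terminal payoffs (K − S): max(-6, 0) = 0, max(78, 0) = 78
Node 0 (S = 120): V_0 = e^(−0.1)·[0.7217·0.0000 + 0.2783·78.0000] = 19.6436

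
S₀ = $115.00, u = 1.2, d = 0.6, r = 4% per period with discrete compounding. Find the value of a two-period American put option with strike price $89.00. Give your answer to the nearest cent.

$6.25

Risk-neutral probability p = (1 + 0.04 − 0.6)/(1.2 − 0.6) = 0.4400/0.6000 = 0.7333
Terminal stock prices: S_uu = 165.6, S_ud = 82.8, S_dd = 41.4
Terminal payoffs (K − S): max(-76.6, 0) = 0, max(6.2, 0) = 6.2, max(47.6, 0) = 47.6
Node u (S = 138): continuation = 1/1.04·[0.7333·0.0000 + 0.2667·6.2000] = 1.5897; exercise value = 0.0000 ≤ continuation, so V_u = 1.5897
Node d (S = 69): continuation = 1/1.04·[0.7333·6.2000 + 0.2667·47.6000] = 16.5769; exercise value = 20.0000 > continuation, so V_d = 20.0000 (exercise)
Node 0 (S = 115): continuation = 1/1.04·[0.7333·1.5897 + 0.2667·20.0000] = 6.2492; exercise value = 0.0000 ≤ continuation, so V_0 = 6.2492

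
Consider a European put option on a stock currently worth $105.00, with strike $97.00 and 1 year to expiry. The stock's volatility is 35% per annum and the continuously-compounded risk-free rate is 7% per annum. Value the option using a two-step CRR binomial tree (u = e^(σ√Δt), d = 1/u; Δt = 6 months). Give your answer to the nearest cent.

CRR parameters: u = e^(σ√Δt) = e^(0.35·√0.5) = 1.2808, d = 1/u = 0.7808
Per-period rate: rΔt = 0.07·0.5 = 0.035, so R = e^0.035 = 1.0356
Risk-neutral probability p = (e^0.035 − 0.7808)/(1.2808 − 0.7808) = 0.2549/0.5000 = 0.5097
Terminal stock prices: S_uu = 172.2, S_ud = 105, S_dd = 64.01
Terminal payoffs (K − S): max(-75.25, 0) = 0, max(-8, 0) = 0, max(32.99, 0) = 32.99
Node u (S = 134.5): V_u = e^(−0.035)·[0.5097·0.0000 + 0.4903·0.0000] = 0.0000
Node d (S = 81.98): V_d = e^(−0.035)·[0.5097·0.0000 + 0.4903·32.9934] = 15.6211
Node 0 (S = 105): V_0 = e^(−0.035)·[0.5097·0.0000 + 0.4903·15.6211] = 7.3960

$7.40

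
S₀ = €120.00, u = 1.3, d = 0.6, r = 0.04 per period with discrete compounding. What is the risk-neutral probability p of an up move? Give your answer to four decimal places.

p = 0.6286

Risk-neutral probability p = (1 + 0.04 − 0.6)/(1.3 − 0.6) = 0.4400/0.7000 = 0.6286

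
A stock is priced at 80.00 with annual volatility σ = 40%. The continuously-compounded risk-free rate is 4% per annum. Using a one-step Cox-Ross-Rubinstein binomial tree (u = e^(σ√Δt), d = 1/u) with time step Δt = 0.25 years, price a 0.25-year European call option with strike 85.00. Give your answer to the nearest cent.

5.98

CRR parameters: u = e^(σ√Δt) = e^(0.4·√0.25) = 1.2214, d = 1/u = 0.8187
Per-period rate: rΔt = 0.04·0.25 = 0.01, so R = e^0.01 = 1.0101
Risk-neutral probability p = (e^0.01 − 0.8187)/(1.2214 − 0.8187) = 0.1913/0.4027 = 0.4751
Terminal stock prices: S_u = 97.71, S_d = 65.5
Terminal payoffs (S − K): max(12.71, 0) = 12.71, max(-19.5, 0) = 0
Node 0 (S = 80): V_0 = e^(−0.01)·[0.4751·12.7122 + 0.5249·0.0000] = 5.9798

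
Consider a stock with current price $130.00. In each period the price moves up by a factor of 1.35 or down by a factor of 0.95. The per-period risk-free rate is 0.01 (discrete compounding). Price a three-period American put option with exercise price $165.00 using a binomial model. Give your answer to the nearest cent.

$35.62

Risk-neutral probability p = (1 + 0.01 − 0.95)/(1.35 − 0.95) = 0.0600/0.4000 = 0.1500
Terminal stock prices: S_uuu = 319.8, S_uud = 225.1, S_udd = 158.4, S_ddd = 111.5
Terminal payoffs (K − S): max(-154.8, 0) = 0, max(-60.08, 0) = 0, max(6.611, 0) = 6.611, max(53.54, 0) = 53.54
Node uu (S = 236.9): continuation = 1/1.01·[0.1500·0.0000 + 0.8500·0.0000] = 0.0000; exercise value = 0.0000 ≤ continuation, so V_uu = 0.0000
Node ud (S = 166.7): continuation = 1/1.01·[0.1500·0.0000 + 0.8500·6.6113] = 5.5639; exercise value = 0.0000 ≤ continuation, so V_ud = 5.5639
Node dd (S = 117.3): continuation = 1/1.01·[0.1500·6.6113 + 0.8500·53.5413] = 46.0413; exercise value = 47.6750 > continuation, so V_dd = 47.6750 (exercise)
Node u (S = 175.5): continuation = 1/1.01·[0.1500·0.0000 + 0.8500·5.5639] = 4.6825; exercise value = 0.0000 ≤ continuation, so V_u = 4.6825
Node d (S = 123.5): continuation = 1/1.01·[0.1500·5.5639 + 0.8500·47.6750] = 40.9488; exercise value = 41.5000 > continuation, so V_d = 41.5000 (exercise)
Node 0 (S = 130): continuation = 1/1.01·[0.1500·4.6825 + 0.8500·41.5000] = 35.6212; exercise value = 35.0000 ≤ continuation, so V_0 = 35.6212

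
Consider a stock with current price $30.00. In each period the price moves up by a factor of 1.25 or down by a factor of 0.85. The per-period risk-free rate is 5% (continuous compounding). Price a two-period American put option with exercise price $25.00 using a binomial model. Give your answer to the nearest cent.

Risk-neutral probability p = (e^0.05 − 0.85)/(1.25 − 0.85) = 0.2013/0.4000 = 0.5032
Terminal stock prices: S_uu = 46.88, S_ud = 31.88, S_dd = 21.67
Terminal payoffs (K − S): max(-21.88, 0) = 0, max(-6.875, 0) = 0, max(3.325, 0) = 3.325
Node u (S = 37.5): continuation = e^(−0.05)·[0.5032·0.0000 + 0.4968·0.0000] = 0.0000; exercise value = 0.0000 ≤ continuation, so V_u = 0.0000
Node d (S = 25.5): continuation = e^(−0.05)·[0.5032·0.0000 + 0.4968·3.3250] = 1.5714; exercise value = 0.0000 ≤ continuation, so V_d = 1.5714
Node 0 (S = 30): continuation = e^(−0.05)·[0.5032·0.0000 + 0.4968·1.5714] = 0.7426; exercise value = 0.0000 ≤ continuation, so V_0 = 0.7426

$0.74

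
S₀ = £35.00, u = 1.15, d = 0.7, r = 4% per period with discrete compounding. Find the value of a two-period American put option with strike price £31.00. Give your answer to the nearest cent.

£2.01

Risk-neutral probability p = (1 + 0.04 − 0.7)/(1.15 − 0.7) = 0.3400/0.4500 = 0.7556
Terminal stock prices: S_uu = 46.29, S_ud = 28.17, S_dd = 17.15
Terminal payoffs (K − S): max(-15.29, 0) = 0, max(2.825, 0) = 2.825, max(13.85, 0) = 13.85
Node u (S = 40.25): continuation = 1/1.04·[0.7556·0.0000 + 0.2444·2.8250] = 0.6640; exercise value = 0.0000 ≤ continuation, so V_u = 0.6640
Node d (S = 24.5): continuation = 1/1.04·[0.7556·2.8250 + 0.2444·13.8500] = 5.3077; exercise value = 6.5000 > continuation, so V_d = 6.5000 (exercise)
Node 0 (S = 35): continuation = 1/1.04·[0.7556·0.6640 + 0.2444·6.5000] = 2.0102; exercise value = 0.0000 ≤ continuation, so V_0 = 2.0102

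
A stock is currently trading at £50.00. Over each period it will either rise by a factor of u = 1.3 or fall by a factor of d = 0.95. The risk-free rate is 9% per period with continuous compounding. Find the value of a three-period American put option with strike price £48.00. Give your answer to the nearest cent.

£0.83

Risk-neutral probability p = (e^0.09 − 0.95)/(1.3 − 0.95) = 0.1442/0.3500 = 0.4119
Terminal stock prices: S_uuu = 109.9, S_uud = 80.28, S_udd = 58.66, S_ddd = 42.87
Terminal payoffs (K − S): max(-61.85, 0) = 0, max(-32.28, 0) = 0, max(-10.66, 0) = 0, max(5.131, 0) = 5.131
Node uu (S = 84.5): continuation = e^(−0.09)·[0.4119·0.0000 + 0.5881·0.0000] = 0.0000; exercise value = 0.0000 ≤ continuation, so V_uu = 0.0000
Node ud (S = 61.75): continuation = e^(−0.09)·[0.4119·0.0000 + 0.5881·0.0000] = 0.0000; exercise value = 0.0000 ≤ continuation, so V_ud = 0.0000
Node dd (S = 45.12): continuation = e^(−0.09)·[0.4119·0.0000 + 0.5881·5.1313] = 2.7578; exercise value = 2.8750 > continuation, so V_dd = 2.8750 (exercise)
Node u (S = 65): continuation = e^(−0.09)·[0.4119·0.0000 + 0.5881·0.0000] = 0.0000; exercise value = 0.0000 ≤ continuation, so V_u = 0.0000
Node d (S = 47.5): continuation = e^(−0.09)·[0.4119·0.0000 + 0.5881·2.8750] = 1.5452; exercise value = 0.5000 ≤ continuation, so V_d = 1.5452
Node 0 (S = 50): continuation = e^(−0.09)·[0.4119·0.0000 + 0.5881·1.5452] = 0.8305; exercise value = 0.0000 ≤ continuation, so V_0 = 0.8305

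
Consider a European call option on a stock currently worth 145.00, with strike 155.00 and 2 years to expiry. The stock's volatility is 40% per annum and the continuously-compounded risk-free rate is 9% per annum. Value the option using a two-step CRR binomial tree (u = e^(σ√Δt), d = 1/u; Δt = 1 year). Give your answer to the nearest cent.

37.29

CRR parameters: u = e^(σ√Δt) = e^(0.4·√1) = 1.4918, d = 1/u = 0.6703
Per-period rate: rΔt = 0.09·1 = 0.09, so R = e^0.09 = 1.0942
Risk-neutral probability p = (e^0.09 − 0.6703)/(1.4918 − 0.6703) = 0.4239/0.8215 = 0.5159
Terminal stock prices: S_uu = 322.7, S_ud = 145, S_dd = 65.15
Terminal payoffs (S − K): max(167.7, 0) = 167.7, max(-10, 0) = 0, max(-89.85, 0) = 0
Node u (S = 216.3): V_u = e^(−0.09)·[0.5159·167.7034 + 0.4841·0.0000] = 79.0791
Node d (S = 97.2): V_d = e^(−0.09)·[0.5159·0.0000 + 0.4841·0.0000] = 0.0000
Node 0 (S = 145): V_0 = e^(−0.09)·[0.5159·79.0791 + 0.4841·0.0000] = 37.2891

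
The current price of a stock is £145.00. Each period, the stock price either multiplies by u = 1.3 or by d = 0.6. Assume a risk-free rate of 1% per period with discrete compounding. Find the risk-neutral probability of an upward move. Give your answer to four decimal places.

Risk-neutral probability p = (1 + 0.01 − 0.6)/(1.3 − 0.6) = 0.4100/0.7000 = 0.5857

p = 0.5857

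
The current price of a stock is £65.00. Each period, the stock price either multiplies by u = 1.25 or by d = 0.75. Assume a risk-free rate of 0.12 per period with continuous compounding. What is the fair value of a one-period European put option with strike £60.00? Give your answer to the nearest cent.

£2.44

Risk-neutral probability p = (e^0.12 − 0.75)/(1.25 − 0.75) = 0.3775/0.5000 = 0.7550
Terminal stock prices: S_u = 81.25, S_d = 48.75
Terminal payoffs (K − S): max(-21.25, 0) = 0, max(11.25, 0) = 11.25
Node 0 (S = 65): V_0 = e^(−0.12)·[0.7550·0.0000 + 0.2450·11.2500] = 2.4446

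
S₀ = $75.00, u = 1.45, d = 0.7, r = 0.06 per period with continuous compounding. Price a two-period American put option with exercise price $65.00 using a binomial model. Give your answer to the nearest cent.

$6.71

Risk-neutral probability p = (e^0.06 − 0.7)/(1.45 − 0.7) = 0.3618/0.7500 = 0.4824
Terminal stock prices: S_uu = 157.7, S_ud = 76.12, S_dd = 36.75
Terminal payoffs (K − S): max(-92.69, 0) = 0, max(-11.12, 0) = 0, max(28.25, 0) = 28.25
Node u (S = 108.8): continuation = e^(−0.06)·[0.4824·0.0000 + 0.5176·0.0000] = 0.0000; exercise value = 0.0000 ≤ continuation, so V_u = 0.0000
Node d (S = 52.5): continuation = e^(−0.06)·[0.4824·0.0000 + 0.5176·28.2500] = 13.7694; exercise value = 12.5000 ≤ continuation, so V_d = 13.7694
Node 0 (S = 75): continuation = e^(−0.06)·[0.4824·0.0000 + 0.5176·13.7694] = 6.7113; exercise value = 0.0000 ≤ continuation, so V_0 = 6.7113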